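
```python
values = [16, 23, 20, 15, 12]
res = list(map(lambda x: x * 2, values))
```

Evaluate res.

Step 1: Apply lambda x: x * 2 to each element:
  16 -> 32
  23 -> 46
  20 -> 40
  15 -> 30
  12 -> 24
Therefore res = [32, 46, 40, 30, 24].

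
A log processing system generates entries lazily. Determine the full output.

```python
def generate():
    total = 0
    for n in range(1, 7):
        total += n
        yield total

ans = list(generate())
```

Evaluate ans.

Step 1: Generator accumulates running sum:
  n=1: total = 1, yield 1
  n=2: total = 3, yield 3
  n=3: total = 6, yield 6
  n=4: total = 10, yield 10
  n=5: total = 15, yield 15
  n=6: total = 21, yield 21
Therefore ans = [1, 3, 6, 10, 15, 21].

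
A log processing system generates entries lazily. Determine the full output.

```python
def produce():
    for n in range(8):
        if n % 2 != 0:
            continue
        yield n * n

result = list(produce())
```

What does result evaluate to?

Step 1: Only yield n**2 when n is divisible by 2:
  n=0: 0 % 2 == 0, yield 0**2 = 0
  n=2: 2 % 2 == 0, yield 2**2 = 4
  n=4: 4 % 2 == 0, yield 4**2 = 16
  n=6: 6 % 2 == 0, yield 6**2 = 36
Therefore result = [0, 4, 16, 36].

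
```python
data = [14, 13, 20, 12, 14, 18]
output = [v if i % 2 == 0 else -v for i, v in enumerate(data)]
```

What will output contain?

Step 1: For each (i, v), keep v if i is even, negate if odd:
  i=0 (even): keep 14
  i=1 (odd): negate to -13
  i=2 (even): keep 20
  i=3 (odd): negate to -12
  i=4 (even): keep 14
  i=5 (odd): negate to -18
Therefore output = [14, -13, 20, -12, 14, -18].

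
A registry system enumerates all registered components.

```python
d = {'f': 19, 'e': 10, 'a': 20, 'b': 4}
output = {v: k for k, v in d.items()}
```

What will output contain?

Step 1: Invert dict (swap keys and values):
  'f': 19 -> 19: 'f'
  'e': 10 -> 10: 'e'
  'a': 20 -> 20: 'a'
  'b': 4 -> 4: 'b'
Therefore output = {19: 'f', 10: 'e', 20: 'a', 4: 'b'}.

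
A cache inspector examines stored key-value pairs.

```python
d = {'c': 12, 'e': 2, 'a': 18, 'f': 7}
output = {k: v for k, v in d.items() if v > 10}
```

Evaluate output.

Step 1: Filter items where value > 10:
  'c': 12 > 10: kept
  'e': 2 <= 10: removed
  'a': 18 > 10: kept
  'f': 7 <= 10: removed
Therefore output = {'c': 12, 'a': 18}.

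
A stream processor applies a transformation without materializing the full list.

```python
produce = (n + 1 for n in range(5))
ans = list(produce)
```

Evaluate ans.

Step 1: For each n in range(5), compute n+1:
  n=0: 0+1 = 1
  n=1: 1+1 = 2
  n=2: 2+1 = 3
  n=3: 3+1 = 4
  n=4: 4+1 = 5
Therefore ans = [1, 2, 3, 4, 5].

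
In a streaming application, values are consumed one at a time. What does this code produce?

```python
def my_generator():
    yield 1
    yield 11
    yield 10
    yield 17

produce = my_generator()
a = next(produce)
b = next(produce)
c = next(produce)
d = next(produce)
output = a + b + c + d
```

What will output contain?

Step 1: Create generator and consume all values:
  a = next(produce) = 1
  b = next(produce) = 11
  c = next(produce) = 10
  d = next(produce) = 17
Step 2: output = 1 + 11 + 10 + 17 = 39.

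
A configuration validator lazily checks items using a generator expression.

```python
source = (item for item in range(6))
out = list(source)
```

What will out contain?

Step 1: Generator expression iterates range(6): [0, 1, 2, 3, 4, 5].
Step 2: list() collects all values.
Therefore out = [0, 1, 2, 3, 4, 5].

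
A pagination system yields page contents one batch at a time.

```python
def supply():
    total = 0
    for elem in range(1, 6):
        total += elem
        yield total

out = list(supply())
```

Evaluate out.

Step 1: Generator accumulates running sum:
  elem=1: total = 1, yield 1
  elem=2: total = 3, yield 3
  elem=3: total = 6, yield 6
  elem=4: total = 10, yield 10
  elem=5: total = 15, yield 15
Therefore out = [1, 3, 6, 10, 15].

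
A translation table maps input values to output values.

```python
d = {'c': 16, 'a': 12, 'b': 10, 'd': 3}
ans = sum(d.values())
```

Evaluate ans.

Step 1: d.values() = [16, 12, 10, 3].
Step 2: sum = 41.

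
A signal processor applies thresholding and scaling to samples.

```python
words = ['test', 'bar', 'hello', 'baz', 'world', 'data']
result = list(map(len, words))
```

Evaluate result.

Step 1: Map len() to each word:
  'test' -> 4
  'bar' -> 3
  'hello' -> 5
  'baz' -> 3
  'world' -> 5
  'data' -> 4
Therefore result = [4, 3, 5, 3, 5, 4].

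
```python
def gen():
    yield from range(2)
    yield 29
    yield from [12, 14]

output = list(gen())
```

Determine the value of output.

Step 1: Trace yields in order:
  yield 0
  yield 1
  yield 29
  yield 12
  yield 14
Therefore output = [0, 1, 29, 12, 14].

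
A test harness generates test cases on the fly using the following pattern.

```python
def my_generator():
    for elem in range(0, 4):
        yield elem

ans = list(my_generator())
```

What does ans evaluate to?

Step 1: The generator yields each value from range(0, 4).
Step 2: list() consumes all yields: [0, 1, 2, 3].
Therefore ans = [0, 1, 2, 3].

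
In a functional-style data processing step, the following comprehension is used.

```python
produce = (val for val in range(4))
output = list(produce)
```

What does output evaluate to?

Step 1: Generator expression iterates range(4): [0, 1, 2, 3].
Step 2: list() collects all values.
Therefore output = [0, 1, 2, 3].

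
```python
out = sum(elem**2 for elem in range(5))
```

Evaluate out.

Step 1: Compute elem**2 for each elem in range(5):
  elem=0: 0**2 = 0
  elem=1: 1**2 = 1
  elem=2: 2**2 = 4
  elem=3: 3**2 = 9
  elem=4: 4**2 = 16
Step 2: sum = 0 + 1 + 4 + 9 + 16 = 30.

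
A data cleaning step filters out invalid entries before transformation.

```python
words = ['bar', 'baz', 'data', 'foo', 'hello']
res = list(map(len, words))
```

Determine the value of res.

Step 1: Map len() to each word:
  'bar' -> 3
  'baz' -> 3
  'data' -> 4
  'foo' -> 3
  'hello' -> 5
Therefore res = [3, 3, 4, 3, 5].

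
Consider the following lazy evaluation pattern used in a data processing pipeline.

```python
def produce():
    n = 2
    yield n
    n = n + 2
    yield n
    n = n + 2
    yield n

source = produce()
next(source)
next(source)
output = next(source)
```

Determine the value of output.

Step 1: Trace through generator execution:
  Yield 1: n starts at 2, yield 2
  Yield 2: n = 2 + 2 = 4, yield 4
  Yield 3: n = 4 + 2 = 6, yield 6
Step 2: First next() gets 2, second next() gets the second value, third next() yields 6.
Therefore output = 6.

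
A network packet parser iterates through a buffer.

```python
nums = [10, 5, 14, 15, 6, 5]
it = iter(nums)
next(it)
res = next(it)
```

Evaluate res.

Step 1: Create iterator over [10, 5, 14, 15, 6, 5].
Step 2: next() consumes 10.
Step 3: next() returns 5.
Therefore res = 5.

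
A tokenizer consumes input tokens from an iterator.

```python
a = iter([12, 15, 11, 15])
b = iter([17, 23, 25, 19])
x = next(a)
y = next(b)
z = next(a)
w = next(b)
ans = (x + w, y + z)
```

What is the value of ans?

Step 1: a iterates [12, 15, 11, 15], b iterates [17, 23, 25, 19].
Step 2: x = next(a) = 12, y = next(b) = 17.
Step 3: z = next(a) = 15, w = next(b) = 23.
Step 4: ans = (12 + 23, 17 + 15) = (35, 32).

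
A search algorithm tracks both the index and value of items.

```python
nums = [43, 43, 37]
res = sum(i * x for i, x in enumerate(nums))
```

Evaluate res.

Step 1: Compute i * x for each (i, x) in enumerate([43, 43, 37]):
  i=0, x=43: 0*43 = 0
  i=1, x=43: 1*43 = 43
  i=2, x=37: 2*37 = 74
Step 2: sum = 0 + 43 + 74 = 117.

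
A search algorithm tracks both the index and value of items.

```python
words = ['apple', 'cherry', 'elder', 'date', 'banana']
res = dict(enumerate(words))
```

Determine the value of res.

Step 1: enumerate pairs indices with words:
  0 -> 'apple'
  1 -> 'cherry'
  2 -> 'elder'
  3 -> 'date'
  4 -> 'banana'
Therefore res = {0: 'apple', 1: 'cherry', 2: 'elder', 3: 'date', 4: 'banana'}.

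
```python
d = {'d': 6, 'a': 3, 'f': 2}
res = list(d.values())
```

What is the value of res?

Step 1: d.values() returns the dictionary values in insertion order.
Therefore res = [6, 3, 2].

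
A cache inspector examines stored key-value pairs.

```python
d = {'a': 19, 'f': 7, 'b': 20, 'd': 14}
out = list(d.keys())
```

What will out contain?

Step 1: d.keys() returns the dictionary keys in insertion order.
Therefore out = ['a', 'f', 'b', 'd'].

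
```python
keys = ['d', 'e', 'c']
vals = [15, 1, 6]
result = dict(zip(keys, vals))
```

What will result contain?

Step 1: zip pairs keys with values:
  'd' -> 15
  'e' -> 1
  'c' -> 6
Therefore result = {'d': 15, 'e': 1, 'c': 6}.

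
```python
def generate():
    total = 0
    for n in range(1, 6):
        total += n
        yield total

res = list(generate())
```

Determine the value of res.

Step 1: Generator accumulates running sum:
  n=1: total = 1, yield 1
  n=2: total = 3, yield 3
  n=3: total = 6, yield 6
  n=4: total = 10, yield 10
  n=5: total = 15, yield 15
Therefore res = [1, 3, 6, 10, 15].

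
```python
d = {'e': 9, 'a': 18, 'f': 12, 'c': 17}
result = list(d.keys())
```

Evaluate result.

Step 1: d.keys() returns the dictionary keys in insertion order.
Therefore result = ['e', 'a', 'f', 'c'].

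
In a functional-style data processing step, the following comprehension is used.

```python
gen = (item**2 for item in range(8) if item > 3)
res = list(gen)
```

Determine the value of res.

Step 1: For range(8), keep item > 3, then square:
  item=0: 0 <= 3, excluded
  item=1: 1 <= 3, excluded
  item=2: 2 <= 3, excluded
  item=3: 3 <= 3, excluded
  item=4: 4 > 3, yield 4**2 = 16
  item=5: 5 > 3, yield 5**2 = 25
  item=6: 6 > 3, yield 6**2 = 36
  item=7: 7 > 3, yield 7**2 = 49
Therefore res = [16, 25, 36, 49].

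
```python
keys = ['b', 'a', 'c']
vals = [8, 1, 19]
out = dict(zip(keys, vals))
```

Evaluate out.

Step 1: zip pairs keys with values:
  'b' -> 8
  'a' -> 1
  'c' -> 19
Therefore out = {'b': 8, 'a': 1, 'c': 19}.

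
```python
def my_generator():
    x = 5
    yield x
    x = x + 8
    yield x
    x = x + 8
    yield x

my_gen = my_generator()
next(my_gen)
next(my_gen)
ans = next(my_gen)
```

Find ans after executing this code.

Step 1: Trace through generator execution:
  Yield 1: x starts at 5, yield 5
  Yield 2: x = 5 + 8 = 13, yield 13
  Yield 3: x = 13 + 8 = 21, yield 21
Step 2: First next() gets 5, second next() gets the second value, third next() yields 21.
Therefore ans = 21.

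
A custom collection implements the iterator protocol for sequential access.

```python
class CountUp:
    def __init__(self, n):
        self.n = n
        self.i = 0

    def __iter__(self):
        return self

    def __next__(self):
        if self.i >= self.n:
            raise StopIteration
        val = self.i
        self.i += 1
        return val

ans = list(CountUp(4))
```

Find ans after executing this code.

Step 1: CountUp(4) creates an iterator counting 0 to 3.
Step 2: list() consumes all values: [0, 1, 2, 3].
Therefore ans = [0, 1, 2, 3].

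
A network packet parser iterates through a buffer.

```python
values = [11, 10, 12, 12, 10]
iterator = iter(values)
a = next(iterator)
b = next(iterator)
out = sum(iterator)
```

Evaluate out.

Step 1: Create iterator over [11, 10, 12, 12, 10].
Step 2: a = next() = 11, b = next() = 10.
Step 3: sum() of remaining [12, 12, 10] = 34.
Therefore out = 34.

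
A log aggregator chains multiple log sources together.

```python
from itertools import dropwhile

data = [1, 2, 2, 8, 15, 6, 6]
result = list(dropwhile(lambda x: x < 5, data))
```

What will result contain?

Step 1: dropwhile drops elements while < 5:
  1 < 5: dropped
  2 < 5: dropped
  2 < 5: dropped
  8: kept (dropping stopped)
Step 2: Remaining elements kept regardless of condition.
Therefore result = [8, 15, 6, 6].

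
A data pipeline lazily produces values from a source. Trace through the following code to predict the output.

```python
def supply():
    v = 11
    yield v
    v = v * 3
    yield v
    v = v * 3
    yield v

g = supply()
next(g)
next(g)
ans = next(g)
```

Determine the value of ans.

Step 1: Trace through generator execution:
  Yield 1: v starts at 11, yield 11
  Yield 2: v = 11 * 3 = 33, yield 33
  Yield 3: v = 33 * 3 = 99, yield 99
Step 2: First next() gets 11, second next() gets the second value, third next() yields 99.
Therefore ans = 99.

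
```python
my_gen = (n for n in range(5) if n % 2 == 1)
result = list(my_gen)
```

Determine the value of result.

Step 1: Filter range(5) keeping only odd values:
  n=0: even, excluded
  n=1: odd, included
  n=2: even, excluded
  n=3: odd, included
  n=4: even, excluded
Therefore result = [1, 3].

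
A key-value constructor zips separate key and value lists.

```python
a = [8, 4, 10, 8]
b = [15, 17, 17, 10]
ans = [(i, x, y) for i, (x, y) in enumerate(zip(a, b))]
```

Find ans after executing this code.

Step 1: enumerate(zip(a, b)) gives index with paired elements:
  i=0: (8, 15)
  i=1: (4, 17)
  i=2: (10, 17)
  i=3: (8, 10)
Therefore ans = [(0, 8, 15), (1, 4, 17), (2, 10, 17), (3, 8, 10)].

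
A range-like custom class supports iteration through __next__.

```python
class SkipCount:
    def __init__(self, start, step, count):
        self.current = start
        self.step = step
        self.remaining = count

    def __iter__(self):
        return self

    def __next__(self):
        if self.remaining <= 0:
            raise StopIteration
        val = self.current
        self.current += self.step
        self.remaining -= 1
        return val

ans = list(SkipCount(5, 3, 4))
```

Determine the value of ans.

Step 1: SkipCount starts at 5, increments by 3, for 4 steps:
  Yield 5, then current += 3
  Yield 8, then current += 3
  Yield 11, then current += 3
  Yield 14, then current += 3
Therefore ans = [5, 8, 11, 14].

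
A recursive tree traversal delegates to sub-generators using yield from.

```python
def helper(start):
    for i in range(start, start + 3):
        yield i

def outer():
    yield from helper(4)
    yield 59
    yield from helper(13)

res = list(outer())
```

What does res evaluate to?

Step 1: outer() delegates to helper(4):
  yield 4
  yield 5
  yield 6
Step 2: yield 59
Step 3: Delegates to helper(13):
  yield 13
  yield 14
  yield 15
Therefore res = [4, 5, 6, 59, 13, 14, 15].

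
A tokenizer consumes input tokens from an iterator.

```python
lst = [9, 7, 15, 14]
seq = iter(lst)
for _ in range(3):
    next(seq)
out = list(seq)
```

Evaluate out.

Step 1: Create iterator over [9, 7, 15, 14].
Step 2: Advance 3 positions (consuming [9, 7, 15]).
Step 3: list() collects remaining elements: [14].
Therefore out = [14].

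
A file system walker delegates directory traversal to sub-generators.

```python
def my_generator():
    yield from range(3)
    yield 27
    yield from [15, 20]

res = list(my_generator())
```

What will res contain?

Step 1: Trace yields in order:
  yield 0
  yield 1
  yield 2
  yield 27
  yield 15
  yield 20
Therefore res = [0, 1, 2, 27, 15, 20].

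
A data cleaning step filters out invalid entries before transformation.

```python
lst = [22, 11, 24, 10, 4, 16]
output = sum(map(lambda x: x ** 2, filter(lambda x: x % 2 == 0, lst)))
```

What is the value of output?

Step 1: Filter even numbers from [22, 11, 24, 10, 4, 16]: [22, 24, 10, 4, 16]
Step 2: Square each: [484, 576, 100, 16, 256]
Step 3: Sum = 1432.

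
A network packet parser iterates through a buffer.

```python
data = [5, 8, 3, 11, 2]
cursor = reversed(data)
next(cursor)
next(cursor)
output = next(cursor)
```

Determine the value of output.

Step 1: reversed([5, 8, 3, 11, 2]) gives iterator: [2, 11, 3, 8, 5].
Step 2: First next() = 2, second next() = 11.
Step 3: Third next() = 3.
Therefore output = 3.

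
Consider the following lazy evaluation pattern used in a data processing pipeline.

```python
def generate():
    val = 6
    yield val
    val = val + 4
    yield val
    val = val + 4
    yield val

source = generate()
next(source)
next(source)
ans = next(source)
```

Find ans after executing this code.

Step 1: Trace through generator execution:
  Yield 1: val starts at 6, yield 6
  Yield 2: val = 6 + 4 = 10, yield 10
  Yield 3: val = 10 + 4 = 14, yield 14
Step 2: First next() gets 6, second next() gets the second value, third next() yields 14.
Therefore ans = 14.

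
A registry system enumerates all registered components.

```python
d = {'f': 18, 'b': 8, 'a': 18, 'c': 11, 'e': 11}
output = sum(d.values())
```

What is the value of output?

Step 1: d.values() = [18, 8, 18, 11, 11].
Step 2: sum = 66.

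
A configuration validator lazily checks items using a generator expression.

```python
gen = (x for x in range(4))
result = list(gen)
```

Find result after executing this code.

Step 1: Generator expression iterates range(4): [0, 1, 2, 3].
Step 2: list() collects all values.
Therefore result = [0, 1, 2, 3].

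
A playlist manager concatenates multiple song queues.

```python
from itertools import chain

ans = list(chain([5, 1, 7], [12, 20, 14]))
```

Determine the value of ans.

Step 1: chain() concatenates iterables: [5, 1, 7] + [12, 20, 14].
Therefore ans = [5, 1, 7, 12, 20, 14].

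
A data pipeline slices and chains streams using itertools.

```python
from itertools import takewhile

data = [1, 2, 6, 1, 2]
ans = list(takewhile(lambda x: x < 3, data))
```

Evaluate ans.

Step 1: takewhile stops at first element >= 3:
  1 < 3: take
  2 < 3: take
  6 >= 3: stop
Therefore ans = [1, 2].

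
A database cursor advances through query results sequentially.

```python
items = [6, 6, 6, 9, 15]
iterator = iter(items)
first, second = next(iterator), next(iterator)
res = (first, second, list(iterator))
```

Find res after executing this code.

Step 1: Create iterator over [6, 6, 6, 9, 15].
Step 2: first = 6, second = 6.
Step 3: Remaining elements: [6, 9, 15].
Therefore res = (6, 6, [6, 9, 15]).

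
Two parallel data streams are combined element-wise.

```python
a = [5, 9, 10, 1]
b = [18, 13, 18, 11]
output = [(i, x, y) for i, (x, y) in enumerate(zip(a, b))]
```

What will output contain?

Step 1: enumerate(zip(a, b)) gives index with paired elements:
  i=0: (5, 18)
  i=1: (9, 13)
  i=2: (10, 18)
  i=3: (1, 11)
Therefore output = [(0, 5, 18), (1, 9, 13), (2, 10, 18), (3, 1, 11)].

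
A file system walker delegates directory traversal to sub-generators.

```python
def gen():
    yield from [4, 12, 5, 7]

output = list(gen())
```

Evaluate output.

Step 1: yield from delegates to the iterable, yielding each element.
Step 2: Collected values: [4, 12, 5, 7].
Therefore output = [4, 12, 5, 7].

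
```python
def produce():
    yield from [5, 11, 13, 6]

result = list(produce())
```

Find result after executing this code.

Step 1: yield from delegates to the iterable, yielding each element.
Step 2: Collected values: [5, 11, 13, 6].
Therefore result = [5, 11, 13, 6].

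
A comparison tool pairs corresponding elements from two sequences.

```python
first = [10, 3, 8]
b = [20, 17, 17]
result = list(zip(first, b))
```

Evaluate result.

Step 1: zip pairs elements at same index:
  Index 0: (10, 20)
  Index 1: (3, 17)
  Index 2: (8, 17)
Therefore result = [(10, 20), (3, 17), (8, 17)].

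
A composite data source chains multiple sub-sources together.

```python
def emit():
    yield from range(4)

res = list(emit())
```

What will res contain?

Step 1: yield from delegates to the iterable, yielding each element.
Step 2: Collected values: [0, 1, 2, 3].
Therefore res = [0, 1, 2, 3].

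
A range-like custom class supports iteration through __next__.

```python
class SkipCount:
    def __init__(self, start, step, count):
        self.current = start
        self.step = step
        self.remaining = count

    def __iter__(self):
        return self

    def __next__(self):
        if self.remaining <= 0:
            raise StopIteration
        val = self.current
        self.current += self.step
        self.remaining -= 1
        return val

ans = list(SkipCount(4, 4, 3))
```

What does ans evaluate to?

Step 1: SkipCount starts at 4, increments by 4, for 3 steps:
  Yield 4, then current += 4
  Yield 8, then current += 4
  Yield 12, then current += 4
Therefore ans = [4, 8, 12].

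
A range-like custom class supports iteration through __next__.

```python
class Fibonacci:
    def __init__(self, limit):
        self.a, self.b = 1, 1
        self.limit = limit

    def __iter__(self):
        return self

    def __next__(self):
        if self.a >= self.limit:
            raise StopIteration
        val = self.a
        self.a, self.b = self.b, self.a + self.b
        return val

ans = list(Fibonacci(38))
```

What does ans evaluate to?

Step 1: Fibonacci-like sequence (a=1, b=1) until >= 38:
  Yield 1, then a,b = 1,2
  Yield 1, then a,b = 2,3
  Yield 2, then a,b = 3,5
  Yield 3, then a,b = 5,8
  Yield 5, then a,b = 8,13
  Yield 8, then a,b = 13,21
  Yield 13, then a,b = 21,34
  Yield 21, then a,b = 34,55
  Yield 34, then a,b = 55,89
Step 2: 55 >= 38, stop.
Therefore ans = [1, 1, 2, 3, 5, 8, 13, 21, 34].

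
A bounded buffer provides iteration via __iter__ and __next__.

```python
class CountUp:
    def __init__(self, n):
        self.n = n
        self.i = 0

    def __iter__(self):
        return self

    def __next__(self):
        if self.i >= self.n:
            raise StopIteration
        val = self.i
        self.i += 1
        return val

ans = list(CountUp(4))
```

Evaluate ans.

Step 1: CountUp(4) creates an iterator counting 0 to 3.
Step 2: list() consumes all values: [0, 1, 2, 3].
Therefore ans = [0, 1, 2, 3].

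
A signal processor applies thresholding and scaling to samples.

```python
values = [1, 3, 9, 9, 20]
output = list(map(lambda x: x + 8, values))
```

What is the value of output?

Step 1: Apply lambda x: x + 8 to each element:
  1 -> 9
  3 -> 11
  9 -> 17
  9 -> 17
  20 -> 28
Therefore output = [9, 11, 17, 17, 28].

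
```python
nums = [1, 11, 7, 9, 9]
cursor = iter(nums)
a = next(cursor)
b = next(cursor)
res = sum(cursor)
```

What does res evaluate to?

Step 1: Create iterator over [1, 11, 7, 9, 9].
Step 2: a = next() = 1, b = next() = 11.
Step 3: sum() of remaining [7, 9, 9] = 25.
Therefore res = 25.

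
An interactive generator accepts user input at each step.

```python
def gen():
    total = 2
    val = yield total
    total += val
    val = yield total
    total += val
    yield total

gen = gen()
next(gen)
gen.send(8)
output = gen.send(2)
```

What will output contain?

Step 1: next() -> yield total=2.
Step 2: send(8) -> val=8, total = 2+8 = 10, yield 10.
Step 3: send(2) -> val=2, total = 10+2 = 12, yield 12.
Therefore output = 12.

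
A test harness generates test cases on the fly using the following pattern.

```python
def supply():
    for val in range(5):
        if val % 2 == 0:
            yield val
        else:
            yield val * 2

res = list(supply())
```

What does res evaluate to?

Step 1: For each val in range(5), yield val if even, else val*2:
  val=0 (even): yield 0
  val=1 (odd): yield 1*2 = 2
  val=2 (even): yield 2
  val=3 (odd): yield 3*2 = 6
  val=4 (even): yield 4
Therefore res = [0, 2, 2, 6, 4].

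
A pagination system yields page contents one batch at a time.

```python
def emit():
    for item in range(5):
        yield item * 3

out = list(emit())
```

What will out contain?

Step 1: For each item in range(5), yield item * 3:
  item=0: yield 0 * 3 = 0
  item=1: yield 1 * 3 = 3
  item=2: yield 2 * 3 = 6
  item=3: yield 3 * 3 = 9
  item=4: yield 4 * 3 = 12
Therefore out = [0, 3, 6, 9, 12].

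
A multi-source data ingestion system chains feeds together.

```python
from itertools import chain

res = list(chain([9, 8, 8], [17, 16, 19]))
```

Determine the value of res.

Step 1: chain() concatenates iterables: [9, 8, 8] + [17, 16, 19].
Therefore res = [9, 8, 8, 17, 16, 19].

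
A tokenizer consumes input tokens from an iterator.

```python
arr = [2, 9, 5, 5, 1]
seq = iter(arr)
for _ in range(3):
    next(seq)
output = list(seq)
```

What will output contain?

Step 1: Create iterator over [2, 9, 5, 5, 1].
Step 2: Advance 3 positions (consuming [2, 9, 5]).
Step 3: list() collects remaining elements: [5, 1].
Therefore output = [5, 1].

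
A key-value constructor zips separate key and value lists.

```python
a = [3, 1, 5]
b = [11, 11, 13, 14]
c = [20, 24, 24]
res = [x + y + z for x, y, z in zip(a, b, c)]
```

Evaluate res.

Step 1: zip three lists (truncates to shortest, len=3):
  3 + 11 + 20 = 34
  1 + 11 + 24 = 36
  5 + 13 + 24 = 42
Therefore res = [34, 36, 42].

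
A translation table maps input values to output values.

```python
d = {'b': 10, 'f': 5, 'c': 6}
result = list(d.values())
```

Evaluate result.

Step 1: d.values() returns the dictionary values in insertion order.
Therefore result = [10, 5, 6].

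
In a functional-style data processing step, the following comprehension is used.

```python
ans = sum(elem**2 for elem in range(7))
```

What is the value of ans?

Step 1: Compute elem**2 for each elem in range(7):
  elem=0: 0**2 = 0
  elem=1: 1**2 = 1
  elem=2: 2**2 = 4
  elem=3: 3**2 = 9
  elem=4: 4**2 = 16
  elem=5: 5**2 = 25
  elem=6: 6**2 = 36
Step 2: sum = 0 + 1 + 4 + 9 + 16 + 25 + 36 = 91.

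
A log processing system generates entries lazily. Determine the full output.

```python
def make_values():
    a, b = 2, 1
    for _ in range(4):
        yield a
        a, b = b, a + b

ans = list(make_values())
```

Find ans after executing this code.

Step 1: Fibonacci-like sequence starting with a=2, b=1:
  Iteration 1: yield a=2, then a,b = 1,3
  Iteration 2: yield a=1, then a,b = 3,4
  Iteration 3: yield a=3, then a,b = 4,7
  Iteration 4: yield a=4, then a,b = 7,11
Therefore ans = [2, 1, 3, 4].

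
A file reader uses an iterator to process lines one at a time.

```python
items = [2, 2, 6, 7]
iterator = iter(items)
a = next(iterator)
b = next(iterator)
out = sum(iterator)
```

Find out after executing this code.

Step 1: Create iterator over [2, 2, 6, 7].
Step 2: a = next() = 2, b = next() = 2.
Step 3: sum() of remaining [6, 7] = 13.
Therefore out = 13.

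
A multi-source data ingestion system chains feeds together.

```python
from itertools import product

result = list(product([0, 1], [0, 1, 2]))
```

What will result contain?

Step 1: product([0, 1], [0, 1, 2]) gives all pairs:
  (0, 0)
  (0, 1)
  (0, 2)
  (1, 0)
  (1, 1)
  (1, 2)
Therefore result = [(0, 0), (0, 1), (0, 2), (1, 0), (1, 1), (1, 2)].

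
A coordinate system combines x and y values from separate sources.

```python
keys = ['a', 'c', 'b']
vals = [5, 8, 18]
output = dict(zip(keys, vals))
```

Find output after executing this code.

Step 1: zip pairs keys with values:
  'a' -> 5
  'c' -> 8
  'b' -> 18
Therefore output = {'a': 5, 'c': 8, 'b': 18}.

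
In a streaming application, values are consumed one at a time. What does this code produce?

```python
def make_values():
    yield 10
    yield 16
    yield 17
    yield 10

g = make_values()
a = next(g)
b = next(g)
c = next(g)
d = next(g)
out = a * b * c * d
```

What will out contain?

Step 1: Create generator and consume all values:
  a = next(g) = 10
  b = next(g) = 16
  c = next(g) = 17
  d = next(g) = 10
Step 2: out = 10 * 16 * 17 * 10 = 27200.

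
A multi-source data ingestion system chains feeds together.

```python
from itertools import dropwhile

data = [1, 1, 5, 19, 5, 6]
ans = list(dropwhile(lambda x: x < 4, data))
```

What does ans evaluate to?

Step 1: dropwhile drops elements while < 4:
  1 < 4: dropped
  1 < 4: dropped
  5: kept (dropping stopped)
Step 2: Remaining elements kept regardless of condition.
Therefore ans = [5, 19, 5, 6].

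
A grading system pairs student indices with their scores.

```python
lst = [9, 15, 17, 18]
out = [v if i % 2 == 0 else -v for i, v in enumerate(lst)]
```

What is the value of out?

Step 1: For each (i, v), keep v if i is even, negate if odd:
  i=0 (even): keep 9
  i=1 (odd): negate to -15
  i=2 (even): keep 17
  i=3 (odd): negate to -18
Therefore out = [9, -15, 17, -18].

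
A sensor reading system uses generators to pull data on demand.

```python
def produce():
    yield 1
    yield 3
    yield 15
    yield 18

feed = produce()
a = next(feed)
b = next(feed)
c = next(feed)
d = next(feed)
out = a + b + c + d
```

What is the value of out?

Step 1: Create generator and consume all values:
  a = next(feed) = 1
  b = next(feed) = 3
  c = next(feed) = 15
  d = next(feed) = 18
Step 2: out = 1 + 3 + 15 + 18 = 37.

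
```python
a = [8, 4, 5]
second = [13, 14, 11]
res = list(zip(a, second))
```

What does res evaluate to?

Step 1: zip pairs elements at same index:
  Index 0: (8, 13)
  Index 1: (4, 14)
  Index 2: (5, 11)
Therefore res = [(8, 13), (4, 14), (5, 11)].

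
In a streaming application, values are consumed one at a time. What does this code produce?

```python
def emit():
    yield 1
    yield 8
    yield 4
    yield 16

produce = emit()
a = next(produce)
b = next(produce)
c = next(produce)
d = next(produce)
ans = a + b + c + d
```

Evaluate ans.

Step 1: Create generator and consume all values:
  a = next(produce) = 1
  b = next(produce) = 8
  c = next(produce) = 4
  d = next(produce) = 16
Step 2: ans = 1 + 8 + 4 + 16 = 29.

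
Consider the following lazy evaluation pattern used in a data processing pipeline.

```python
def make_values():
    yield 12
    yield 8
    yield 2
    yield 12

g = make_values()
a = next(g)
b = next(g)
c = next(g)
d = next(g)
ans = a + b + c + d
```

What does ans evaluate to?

Step 1: Create generator and consume all values:
  a = next(g) = 12
  b = next(g) = 8
  c = next(g) = 2
  d = next(g) = 12
Step 2: ans = 12 + 8 + 2 + 12 = 34.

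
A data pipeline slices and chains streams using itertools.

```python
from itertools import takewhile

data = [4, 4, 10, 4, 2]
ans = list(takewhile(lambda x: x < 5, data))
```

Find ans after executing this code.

Step 1: takewhile stops at first element >= 5:
  4 < 5: take
  4 < 5: take
  10 >= 5: stop
Therefore ans = [4, 4].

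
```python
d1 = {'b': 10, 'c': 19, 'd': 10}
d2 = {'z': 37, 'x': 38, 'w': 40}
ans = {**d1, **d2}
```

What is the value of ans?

Step 1: Merge d1 and d2 (d2 values override on key conflicts).
Step 2: d1 has keys ['b', 'c', 'd'], d2 has keys ['z', 'x', 'w'].
Therefore ans = {'b': 10, 'c': 19, 'd': 10, 'z': 37, 'x': 38, 'w': 40}.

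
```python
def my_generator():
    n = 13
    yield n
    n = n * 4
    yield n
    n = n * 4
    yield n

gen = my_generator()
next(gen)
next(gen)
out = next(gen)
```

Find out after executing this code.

Step 1: Trace through generator execution:
  Yield 1: n starts at 13, yield 13
  Yield 2: n = 13 * 4 = 52, yield 52
  Yield 3: n = 52 * 4 = 208, yield 208
Step 2: First next() gets 13, second next() gets the second value, third next() yields 208.
Therefore out = 208.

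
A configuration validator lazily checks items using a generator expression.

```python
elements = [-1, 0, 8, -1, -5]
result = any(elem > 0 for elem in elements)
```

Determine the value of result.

Step 1: Check elem > 0 for each element in [-1, 0, 8, -1, -5]:
  -1 > 0: False
  0 > 0: False
  8 > 0: True
  -1 > 0: False
  -5 > 0: False
Step 2: any() returns True.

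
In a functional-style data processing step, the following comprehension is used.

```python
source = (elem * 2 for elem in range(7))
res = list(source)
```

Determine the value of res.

Step 1: For each elem in range(7), compute elem*2:
  elem=0: 0*2 = 0
  elem=1: 1*2 = 2
  elem=2: 2*2 = 4
  elem=3: 3*2 = 6
  elem=4: 4*2 = 8
  elem=5: 5*2 = 10
  elem=6: 6*2 = 12
Therefore res = [0, 2, 4, 6, 8, 10, 12].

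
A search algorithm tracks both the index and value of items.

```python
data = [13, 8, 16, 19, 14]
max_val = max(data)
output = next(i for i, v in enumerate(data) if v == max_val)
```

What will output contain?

Step 1: max([13, 8, 16, 19, 14]) = 19.
Step 2: Find first index where value == 19:
  Index 0: 13 != 19
  Index 1: 8 != 19
  Index 2: 16 != 19
  Index 3: 19 == 19, found!
Therefore output = 3.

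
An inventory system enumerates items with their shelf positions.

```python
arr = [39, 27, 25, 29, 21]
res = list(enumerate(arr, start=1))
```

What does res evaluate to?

Step 1: enumerate with start=1:
  (1, 39)
  (2, 27)
  (3, 25)
  (4, 29)
  (5, 21)
Therefore res = [(1, 39), (2, 27), (3, 25), (4, 29), (5, 21)].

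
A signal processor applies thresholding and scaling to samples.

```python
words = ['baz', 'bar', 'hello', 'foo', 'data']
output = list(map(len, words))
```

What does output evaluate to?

Step 1: Map len() to each word:
  'baz' -> 3
  'bar' -> 3
  'hello' -> 5
  'foo' -> 3
  'data' -> 4
Therefore output = [3, 3, 5, 3, 4].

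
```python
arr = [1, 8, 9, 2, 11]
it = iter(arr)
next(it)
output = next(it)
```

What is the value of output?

Step 1: Create iterator over [1, 8, 9, 2, 11].
Step 2: next() consumes 1.
Step 3: next() returns 8.
Therefore output = 8.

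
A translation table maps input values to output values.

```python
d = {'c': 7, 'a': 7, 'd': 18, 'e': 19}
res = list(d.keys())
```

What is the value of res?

Step 1: d.keys() returns the dictionary keys in insertion order.
Therefore res = ['c', 'a', 'd', 'e'].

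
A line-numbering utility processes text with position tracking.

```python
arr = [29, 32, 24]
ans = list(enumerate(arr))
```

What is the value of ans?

Step 1: enumerate pairs each element with its index:
  (0, 29)
  (1, 32)
  (2, 24)
Therefore ans = [(0, 29), (1, 32), (2, 24)].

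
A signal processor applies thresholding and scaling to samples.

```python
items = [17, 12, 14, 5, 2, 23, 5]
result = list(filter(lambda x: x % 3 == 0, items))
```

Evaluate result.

Step 1: Filter elements divisible by 3:
  17 % 3 = 2: removed
  12 % 3 = 0: kept
  14 % 3 = 2: removed
  5 % 3 = 2: removed
  2 % 3 = 2: removed
  23 % 3 = 2: removed
  5 % 3 = 2: removed
Therefore result = [12].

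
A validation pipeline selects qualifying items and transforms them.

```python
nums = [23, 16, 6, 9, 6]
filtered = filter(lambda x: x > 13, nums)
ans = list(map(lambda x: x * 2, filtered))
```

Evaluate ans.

Step 1: Filter nums for elements > 13:
  23: kept
  16: kept
  6: removed
  9: removed
  6: removed
Step 2: Map x * 2 on filtered [23, 16]:
  23 -> 46
  16 -> 32
Therefore ans = [46, 32].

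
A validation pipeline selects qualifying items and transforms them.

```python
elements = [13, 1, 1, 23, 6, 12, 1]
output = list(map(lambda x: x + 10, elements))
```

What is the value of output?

Step 1: Apply lambda x: x + 10 to each element:
  13 -> 23
  1 -> 11
  1 -> 11
  23 -> 33
  6 -> 16
  12 -> 22
  1 -> 11
Therefore output = [23, 11, 11, 33, 16, 22, 11].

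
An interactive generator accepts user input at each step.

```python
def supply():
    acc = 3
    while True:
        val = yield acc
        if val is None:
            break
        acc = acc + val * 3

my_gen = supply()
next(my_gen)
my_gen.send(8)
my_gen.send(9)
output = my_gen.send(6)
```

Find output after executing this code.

Step 1: next() -> yield acc=3.
Step 2: send(8) -> val=8, acc = 3 + 8*3 = 27, yield 27.
Step 3: send(9) -> val=9, acc = 27 + 9*3 = 54, yield 54.
Step 4: send(6) -> val=6, acc = 54 + 6*3 = 72, yield 72.
Therefore output = 72.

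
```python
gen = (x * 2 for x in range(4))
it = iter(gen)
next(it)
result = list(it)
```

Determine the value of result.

Step 1: Generator produces [0, 2, 4, 6].
Step 2: next(it) consumes first element (0).
Step 3: list(it) collects remaining: [2, 4, 6].
Therefore result = [2, 4, 6].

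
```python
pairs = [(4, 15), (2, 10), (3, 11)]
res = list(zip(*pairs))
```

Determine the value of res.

Step 1: zip(*pairs) transposes: unzips [(4, 15), (2, 10), (3, 11)] into separate sequences.
Step 2: First elements: (4, 2, 3), second elements: (15, 10, 11).
Therefore res = [(4, 2, 3), (15, 10, 11)].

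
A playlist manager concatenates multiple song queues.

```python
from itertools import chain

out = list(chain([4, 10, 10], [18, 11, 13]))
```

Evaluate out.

Step 1: chain() concatenates iterables: [4, 10, 10] + [18, 11, 13].
Therefore out = [4, 10, 10, 18, 11, 13].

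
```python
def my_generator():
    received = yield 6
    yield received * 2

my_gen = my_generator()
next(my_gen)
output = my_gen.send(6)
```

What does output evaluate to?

Step 1: next(my_gen) advances to first yield, producing 6.
Step 2: send(6) resumes, received = 6.
Step 3: yield received * 2 = 6 * 2 = 12.
Therefore output = 12.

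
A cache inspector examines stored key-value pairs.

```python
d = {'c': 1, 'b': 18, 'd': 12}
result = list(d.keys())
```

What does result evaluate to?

Step 1: d.keys() returns the dictionary keys in insertion order.
Therefore result = ['c', 'b', 'd'].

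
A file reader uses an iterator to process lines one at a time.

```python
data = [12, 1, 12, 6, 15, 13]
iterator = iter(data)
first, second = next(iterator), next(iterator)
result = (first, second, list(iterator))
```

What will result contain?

Step 1: Create iterator over [12, 1, 12, 6, 15, 13].
Step 2: first = 12, second = 1.
Step 3: Remaining elements: [12, 6, 15, 13].
Therefore result = (12, 1, [12, 6, 15, 13]).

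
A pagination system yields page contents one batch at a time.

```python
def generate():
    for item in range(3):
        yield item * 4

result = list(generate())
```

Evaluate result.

Step 1: For each item in range(3), yield item * 4:
  item=0: yield 0 * 4 = 0
  item=1: yield 1 * 4 = 4
  item=2: yield 2 * 4 = 8
Therefore result = [0, 4, 8].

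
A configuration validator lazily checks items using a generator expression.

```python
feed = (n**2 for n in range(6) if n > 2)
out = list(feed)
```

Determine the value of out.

Step 1: For range(6), keep n > 2, then square:
  n=0: 0 <= 2, excluded
  n=1: 1 <= 2, excluded
  n=2: 2 <= 2, excluded
  n=3: 3 > 2, yield 3**2 = 9
  n=4: 4 > 2, yield 4**2 = 16
  n=5: 5 > 2, yield 5**2 = 25
Therefore out = [9, 16, 25].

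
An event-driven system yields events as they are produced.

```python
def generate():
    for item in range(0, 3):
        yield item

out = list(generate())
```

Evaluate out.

Step 1: The generator yields each value from range(0, 3).
Step 2: list() consumes all yields: [0, 1, 2].
Therefore out = [0, 1, 2].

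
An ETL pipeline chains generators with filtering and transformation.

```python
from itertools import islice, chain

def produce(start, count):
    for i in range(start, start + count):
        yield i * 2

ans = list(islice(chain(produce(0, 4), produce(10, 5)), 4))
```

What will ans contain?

Step 1: produce(0, 4) yields [0, 2, 4, 6].
Step 2: produce(10, 5) yields [20, 22, 24, 26, 28].
Step 3: chain concatenates: [0, 2, 4, 6, 20, 22, 24, 26, 28].
Step 4: islice takes first 4: [0, 2, 4, 6].
Therefore ans = [0, 2, 4, 6].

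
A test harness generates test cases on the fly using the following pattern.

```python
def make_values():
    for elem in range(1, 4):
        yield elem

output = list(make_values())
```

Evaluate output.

Step 1: The generator yields each value from range(1, 4).
Step 2: list() consumes all yields: [1, 2, 3].
Therefore output = [1, 2, 3].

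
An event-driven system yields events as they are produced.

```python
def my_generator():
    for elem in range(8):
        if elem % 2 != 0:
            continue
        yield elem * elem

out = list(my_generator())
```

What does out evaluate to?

Step 1: Only yield elem**2 when elem is divisible by 2:
  elem=0: 0 % 2 == 0, yield 0**2 = 0
  elem=2: 2 % 2 == 0, yield 2**2 = 4
  elem=4: 4 % 2 == 0, yield 4**2 = 16
  elem=6: 6 % 2 == 0, yield 6**2 = 36
Therefore out = [0, 4, 16, 36].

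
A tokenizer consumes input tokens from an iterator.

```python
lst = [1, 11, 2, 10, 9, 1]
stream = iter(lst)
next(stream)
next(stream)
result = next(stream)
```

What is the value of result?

Step 1: Create iterator over [1, 11, 2, 10, 9, 1].
Step 2: next() consumes 1.
Step 3: next() consumes 11.
Step 4: next() returns 2.
Therefore result = 2.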